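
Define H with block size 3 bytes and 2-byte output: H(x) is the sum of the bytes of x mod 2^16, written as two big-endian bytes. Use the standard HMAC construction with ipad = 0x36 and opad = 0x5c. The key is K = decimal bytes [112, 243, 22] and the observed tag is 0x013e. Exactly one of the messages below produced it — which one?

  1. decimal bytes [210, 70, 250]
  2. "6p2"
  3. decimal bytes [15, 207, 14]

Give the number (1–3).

3

Key decimal bytes [112, 243, 22] = 70 f3 16 is exactly B = 3 bytes: K' = 70 f3 16.
K' ⊕ ipad = 46 c5 20; K' ⊕ opad = 2c af 4a.
m1: inner = H(46 c5 20 d2 46 fa) = 03 3d; tag = H(2c af 4a 03 3d) = 0165
m2: inner = H(46 c5 20 36 70 32) = 02 03; tag = H(2c af 4a 02 03) = 012a
m3: inner = H(46 c5 20 0f cf 0e) = 02 17; tag = H(2c af 4a 02 17) = 013e ← matches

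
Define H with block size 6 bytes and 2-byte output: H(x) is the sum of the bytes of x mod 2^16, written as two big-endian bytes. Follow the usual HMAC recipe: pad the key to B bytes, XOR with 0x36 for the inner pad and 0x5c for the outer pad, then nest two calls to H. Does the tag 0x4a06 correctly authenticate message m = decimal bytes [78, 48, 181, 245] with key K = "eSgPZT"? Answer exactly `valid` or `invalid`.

invalid

Key "eSgPZT" = 65 53 67 50 5a 54 is exactly B = 6 bytes: K' = 65 53 67 50 5a 54.
K' ⊕ ipad = 53 65 51 66 6c 62; K' ⊕ opad = 39 0f 3b 0c 06 08.
Inner hash: sum = 83+101+81+102+108+98+78+48+181+245 = 1125 → 04 65.
Outer hash (recomputed tag): sum = 57+15+59+12+6+8+4+101 = 262 → 01 06.
Recomputed tag = 0106; claimed = 4a06 → mismatch.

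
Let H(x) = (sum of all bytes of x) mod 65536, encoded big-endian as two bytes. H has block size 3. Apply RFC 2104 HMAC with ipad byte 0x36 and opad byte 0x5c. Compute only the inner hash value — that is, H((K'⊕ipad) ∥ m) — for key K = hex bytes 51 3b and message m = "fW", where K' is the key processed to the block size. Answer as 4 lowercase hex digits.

0167

Key hex bytes 51 3b is 2 bytes ≤ B = 3; zero-pad to 3 bytes: K' = 51 3b 00.
K' ⊕ ipad = 67 0d 36.
Inner input = 67 0d 36 ∥ 66 57.
Inner hash: sum = 103+13+54+102+87 = 359 → 01 67.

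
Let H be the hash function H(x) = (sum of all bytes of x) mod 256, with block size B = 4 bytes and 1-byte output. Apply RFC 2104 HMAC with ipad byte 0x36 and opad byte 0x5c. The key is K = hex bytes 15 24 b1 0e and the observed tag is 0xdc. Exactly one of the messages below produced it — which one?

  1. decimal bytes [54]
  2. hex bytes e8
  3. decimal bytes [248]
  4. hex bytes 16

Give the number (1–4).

2

Key hex bytes 15 24 b1 0e is exactly B = 4 bytes: K' = 15 24 b1 0e.
K' ⊕ ipad = 23 12 87 38; K' ⊕ opad = 49 78 ed 52.
m1: inner = H(23 12 87 38 36) = 2a; tag = H(49 78 ed 52 2a) = 2a
m2: inner = H(23 12 87 38 e8) = dc; tag = H(49 78 ed 52 dc) = dc ← matches
m3: inner = H(23 12 87 38 f8) = ec; tag = H(49 78 ed 52 ec) = ec
m4: inner = H(23 12 87 38 16) = 0a; tag = H(49 78 ed 52 0a) = 0a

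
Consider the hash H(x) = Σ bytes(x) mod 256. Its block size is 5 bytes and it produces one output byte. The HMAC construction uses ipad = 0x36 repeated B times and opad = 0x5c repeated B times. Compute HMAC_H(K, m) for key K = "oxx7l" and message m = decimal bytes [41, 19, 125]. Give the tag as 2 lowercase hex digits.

1f

Key "oxx7l" = 6f 78 78 37 6c is exactly B = 5 bytes: K' = 6f 78 78 37 6c.
K' ⊕ ipad = 59 4e 4e 01 5a.  K' ⊕ opad = 33 24 24 6b 30.
Inner input = (K'⊕ipad) ∥ m = 59 4e 4e 01 5a ∥ 29 13 7d.
Inner hash: sum = 89+78+78+1+90+41+19+125 = 521; mod 256 = 9 → 09.
Outer input = (K'⊕opad) ∥ inner = 33 24 24 6b 30 ∥ 09.
Outer hash (tag): sum = 51+36+36+107+48+9 = 287; mod 256 = 31 → 1f.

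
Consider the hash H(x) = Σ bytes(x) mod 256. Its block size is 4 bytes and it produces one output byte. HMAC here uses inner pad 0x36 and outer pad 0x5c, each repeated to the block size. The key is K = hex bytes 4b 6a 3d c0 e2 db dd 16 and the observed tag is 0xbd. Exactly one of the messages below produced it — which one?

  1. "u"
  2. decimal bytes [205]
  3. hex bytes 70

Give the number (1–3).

Key hex bytes 4b 6a 3d c0 e2 db dd 16 is 8 bytes > B = 4, so hash it first: H(key) = 62, then zero-pad to 4 bytes: K' = 62 00 00 00.
K' ⊕ ipad = 54 36 36 36; K' ⊕ opad = 3e 5c 5c 5c.
m1: inner = H(54 36 36 36 75) = 6b; tag = H(3e 5c 5c 5c 6b) = bd ← matches
m2: inner = H(54 36 36 36 cd) = c3; tag = H(3e 5c 5c 5c c3) = 15
m3: inner = H(54 36 36 36 70) = 66; tag = H(3e 5c 5c 5c 66) = b8

1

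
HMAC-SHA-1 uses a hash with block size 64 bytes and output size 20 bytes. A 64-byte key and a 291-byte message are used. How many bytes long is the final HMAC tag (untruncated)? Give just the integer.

20

The tag is one SHA-1 digest: 20 bytes.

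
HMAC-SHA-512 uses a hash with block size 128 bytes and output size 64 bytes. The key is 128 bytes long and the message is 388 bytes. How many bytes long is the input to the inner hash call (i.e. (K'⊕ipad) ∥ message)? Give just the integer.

Key is 128 ≤ 128 bytes, zero-padded: |K'| = 128.
Inner input = (K'⊕ipad) ∥ m → 128 + 388 = 516 bytes.

516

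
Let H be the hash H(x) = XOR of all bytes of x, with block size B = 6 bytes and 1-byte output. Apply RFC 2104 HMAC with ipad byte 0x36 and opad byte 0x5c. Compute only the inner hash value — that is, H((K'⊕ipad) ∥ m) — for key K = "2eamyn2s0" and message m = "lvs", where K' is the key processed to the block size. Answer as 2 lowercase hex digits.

54

Key "2eamyn2s0" = 32 65 61 6d 79 6e 32 73 30 is 9 bytes > B = 6, so hash it first: H(key) = 3d, then zero-pad to 6 bytes: K' = 3d 00 00 00 00 00.
K' ⊕ ipad = 0b 36 36 36 36 36.
Inner input = 0b 36 36 36 36 36 ∥ 6c 76 73.
Inner hash: XOR 0b⊕36⊕36⊕36⊕36⊕36⊕6c⊕76⊕73 = 54.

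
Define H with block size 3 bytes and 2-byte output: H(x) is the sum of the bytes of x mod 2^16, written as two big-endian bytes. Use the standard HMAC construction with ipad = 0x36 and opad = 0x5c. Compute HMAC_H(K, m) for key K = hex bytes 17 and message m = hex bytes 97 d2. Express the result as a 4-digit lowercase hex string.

Key hex bytes 17 is 1 byte ≤ B = 3; zero-pad to 3 bytes: K' = 17 00 00.
K' ⊕ ipad = 21 36 36.  K' ⊕ opad = 4b 5c 5c.
Inner input = (K'⊕ipad) ∥ m = 21 36 36 ∥ 97 d2.
Inner hash: sum = 33+54+54+151+210 = 502 → 01 f6.
Outer input = (K'⊕opad) ∥ inner = 4b 5c 5c ∥ 01 f6.
Outer hash (tag): sum = 75+92+92+1+246 = 506 → 01 fa.

01fa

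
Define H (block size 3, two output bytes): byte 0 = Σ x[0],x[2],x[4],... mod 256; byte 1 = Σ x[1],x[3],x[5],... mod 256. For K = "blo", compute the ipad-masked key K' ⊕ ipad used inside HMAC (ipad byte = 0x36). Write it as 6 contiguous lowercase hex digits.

545a59

Key "blo" = 62 6c 6f is exactly B = 3 bytes: K' = 62 6c 6f.
XOR each byte with 0x36: 62⊕36=54, 6c⊕36=5a, 6f⊕36=59.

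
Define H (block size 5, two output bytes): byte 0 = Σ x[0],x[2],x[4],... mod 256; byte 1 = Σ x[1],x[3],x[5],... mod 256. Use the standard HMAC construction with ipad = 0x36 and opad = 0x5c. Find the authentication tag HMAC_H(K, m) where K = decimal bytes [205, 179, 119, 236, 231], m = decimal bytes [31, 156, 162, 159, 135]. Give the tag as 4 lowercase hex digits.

Key decimal bytes [205, 179, 119, 236, 231] = cd b3 77 ec e7 is exactly B = 5 bytes: K' = cd b3 77 ec e7.
K' ⊕ ipad = fb 85 41 da d1.  K' ⊕ opad = 91 ef 2b b0 bb.
Inner input = (K'⊕ipad) ∥ m = fb 85 41 da d1 ∥ 1f 9c a2 9f 87.
Inner hash: even-index sum = 840 mod 256 = 72; odd-index sum = 679 mod 256 = 167 → 48 a7.
Outer input = (K'⊕opad) ∥ inner = 91 ef 2b b0 bb ∥ 48 a7.
Outer hash (tag): even-index sum = 542 mod 256 = 30; odd-index sum = 487 mod 256 = 231 → 1e e7.

1ee7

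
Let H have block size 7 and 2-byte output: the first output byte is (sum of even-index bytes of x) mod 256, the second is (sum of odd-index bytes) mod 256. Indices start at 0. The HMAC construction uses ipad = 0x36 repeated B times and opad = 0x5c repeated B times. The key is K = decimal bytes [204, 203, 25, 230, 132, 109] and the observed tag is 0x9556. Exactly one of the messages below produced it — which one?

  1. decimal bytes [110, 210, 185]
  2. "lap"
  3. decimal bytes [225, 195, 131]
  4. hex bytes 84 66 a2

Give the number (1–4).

Key decimal bytes [204, 203, 25, 230, 132, 109] = cc cb 19 e6 84 6d is 6 bytes ≤ B = 7; zero-pad to 7 bytes: K' = cc cb 19 e6 84 6d 00.
K' ⊕ ipad = fa fd 2f d0 b2 5b 36; K' ⊕ opad = 90 97 45 ba d8 31 5c.
m1: inner = H(fa fd 2f d0 b2 5b 36 6e d2 b9) = e3 4f; tag = H(90 97 45 ba d8 31 5c e3 4f) = 5865
m2: inner = H(fa fd 2f d0 b2 5b 36 6c 61 70) = 72 04; tag = H(90 97 45 ba d8 31 5c 72 04) = 0df4
m3: inner = H(fa fd 2f d0 b2 5b 36 e1 c3 83) = d4 8c; tag = H(90 97 45 ba d8 31 5c d4 8c) = 9556 ← matches
m4: inner = H(fa fd 2f d0 b2 5b 36 84 66 a2) = 77 4e; tag = H(90 97 45 ba d8 31 5c 77 4e) = 57f9

3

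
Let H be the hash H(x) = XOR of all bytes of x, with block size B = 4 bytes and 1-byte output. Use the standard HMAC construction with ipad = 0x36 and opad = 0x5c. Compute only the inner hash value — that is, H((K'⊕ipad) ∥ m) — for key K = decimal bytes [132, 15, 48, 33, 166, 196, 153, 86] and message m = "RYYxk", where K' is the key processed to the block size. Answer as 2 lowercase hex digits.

Key decimal bytes [132, 15, 48, 33, 166, 196, 153, 86] = 84 0f 30 21 a6 c4 99 56 is 8 bytes > B = 4, so hash it first: H(key) = 37, then zero-pad to 4 bytes: K' = 37 00 00 00.
K' ⊕ ipad = 01 36 36 36.
Inner input = 01 36 36 36 ∥ 52 59 59 78 6b.
Inner hash: XOR 01⊕36⊕36⊕36⊕52⊕59⊕59⊕78⊕6b = 76.

76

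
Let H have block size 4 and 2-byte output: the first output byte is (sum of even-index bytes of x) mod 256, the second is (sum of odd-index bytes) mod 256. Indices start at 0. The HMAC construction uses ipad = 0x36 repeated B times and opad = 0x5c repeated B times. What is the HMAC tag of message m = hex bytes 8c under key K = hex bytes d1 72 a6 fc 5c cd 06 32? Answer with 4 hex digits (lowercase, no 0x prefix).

921e

Key hex bytes d1 72 a6 fc 5c cd 06 32 is 8 bytes > B = 4, so hash it first: H(key) = d9 6d, then zero-pad to 4 bytes: K' = d9 6d 00 00.
K' ⊕ ipad = ef 5b 36 36.  K' ⊕ opad = 85 31 5c 5c.
Inner input = (K'⊕ipad) ∥ m = ef 5b 36 36 ∥ 8c.
Inner hash: even-index sum = 433 mod 256 = 177; odd-index sum = 145 mod 256 = 145 → b1 91.
Outer input = (K'⊕opad) ∥ inner = 85 31 5c 5c ∥ b1 91.
Outer hash (tag): even-index sum = 402 mod 256 = 146; odd-index sum = 286 mod 256 = 30 → 92 1e.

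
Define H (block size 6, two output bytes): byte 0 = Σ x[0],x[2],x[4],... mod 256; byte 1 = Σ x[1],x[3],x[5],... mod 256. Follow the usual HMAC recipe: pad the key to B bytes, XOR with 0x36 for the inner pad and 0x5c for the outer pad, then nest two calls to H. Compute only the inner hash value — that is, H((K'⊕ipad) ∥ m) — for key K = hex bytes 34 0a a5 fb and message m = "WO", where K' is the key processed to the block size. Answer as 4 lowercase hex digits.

Key hex bytes 34 0a a5 fb is 4 bytes ≤ B = 6; zero-pad to 6 bytes: K' = 34 0a a5 fb 00 00.
K' ⊕ ipad = 02 3c 93 cd 36 36.
Inner input = 02 3c 93 cd 36 36 ∥ 57 4f.
Inner hash: even-index sum = 290 mod 256 = 34; odd-index sum = 398 mod 256 = 142 → 22 8e.

228e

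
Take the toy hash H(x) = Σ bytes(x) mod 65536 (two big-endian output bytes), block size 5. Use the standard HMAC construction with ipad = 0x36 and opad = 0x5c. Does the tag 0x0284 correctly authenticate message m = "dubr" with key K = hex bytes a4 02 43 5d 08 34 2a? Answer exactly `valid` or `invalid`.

Key hex bytes a4 02 43 5d 08 34 2a is 7 bytes > B = 5, so hash it first: H(key) = 01 ac, then zero-pad to 5 bytes: K' = 01 ac 00 00 00.
K' ⊕ ipad = 37 9a 36 36 36; K' ⊕ opad = 5d f0 5c 5c 5c.
Inner hash: sum = 55+154+54+54+54+100+117+98+114 = 800 → 03 20.
Outer hash (recomputed tag): sum = 93+240+92+92+92+3+32 = 644 → 02 84.
Recomputed tag = 0284; claimed = 0284 → match.

valid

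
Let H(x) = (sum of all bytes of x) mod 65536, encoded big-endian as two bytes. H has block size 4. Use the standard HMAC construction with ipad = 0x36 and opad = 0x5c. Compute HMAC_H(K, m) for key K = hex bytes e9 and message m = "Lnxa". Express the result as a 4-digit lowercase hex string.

Key hex bytes e9 is 1 byte ≤ B = 4; zero-pad to 4 bytes: K' = e9 00 00 00.
K' ⊕ ipad = df 36 36 36.  K' ⊕ opad = b5 5c 5c 5c.
Inner input = (K'⊕ipad) ∥ m = df 36 36 36 ∥ 4c 6e 78 61.
Inner hash: sum = 223+54+54+54+76+110+120+97 = 788 → 03 14.
Outer input = (K'⊕opad) ∥ inner = b5 5c 5c 5c ∥ 03 14.
Outer hash (tag): sum = 181+92+92+92+3+20 = 480 → 01 e0.

01e0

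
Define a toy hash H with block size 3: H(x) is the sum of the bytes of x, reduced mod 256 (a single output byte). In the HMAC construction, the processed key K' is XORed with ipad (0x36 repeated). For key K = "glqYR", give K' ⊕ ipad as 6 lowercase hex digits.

d93636

Key "glqYR" = 67 6c 71 59 52 is 5 bytes > B = 3, so hash it first: H(key) = ef, then zero-pad to 3 bytes: K' = ef 00 00.
XOR each byte with 0x36: ef⊕36=d9, 00⊕36=36, 00⊕36=36.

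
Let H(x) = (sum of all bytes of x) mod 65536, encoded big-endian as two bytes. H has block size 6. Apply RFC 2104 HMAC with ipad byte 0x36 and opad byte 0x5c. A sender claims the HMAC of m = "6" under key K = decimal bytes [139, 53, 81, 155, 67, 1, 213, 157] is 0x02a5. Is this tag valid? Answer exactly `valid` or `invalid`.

valid

Key decimal bytes [139, 53, 81, 155, 67, 1, 213, 157] = 8b 35 51 9b 43 01 d5 9d is 8 bytes > B = 6, so hash it first: H(key) = 03 62, then zero-pad to 6 bytes: K' = 03 62 00 00 00 00.
K' ⊕ ipad = 35 54 36 36 36 36; K' ⊕ opad = 5f 3e 5c 5c 5c 5c.
Inner hash: sum = 53+84+54+54+54+54+54 = 407 → 01 97.
Outer hash (recomputed tag): sum = 95+62+92+92+92+92+1+151 = 677 → 02 a5.
Recomputed tag = 02a5; claimed = 02a5 → match.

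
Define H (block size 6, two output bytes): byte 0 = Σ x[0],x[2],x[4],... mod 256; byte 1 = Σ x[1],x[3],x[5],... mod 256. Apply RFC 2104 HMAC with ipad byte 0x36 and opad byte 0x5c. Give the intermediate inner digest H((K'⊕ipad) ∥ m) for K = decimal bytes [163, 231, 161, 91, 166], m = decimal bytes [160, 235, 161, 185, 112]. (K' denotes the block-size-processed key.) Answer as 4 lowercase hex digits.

Key decimal bytes [163, 231, 161, 91, 166] = a3 e7 a1 5b a6 is 5 bytes ≤ B = 6; zero-pad to 6 bytes: K' = a3 e7 a1 5b a6 00.
K' ⊕ ipad = 95 d1 97 6d 90 36.
Inner input = 95 d1 97 6d 90 36 ∥ a0 eb a1 b9 70.
Inner hash: even-index sum = 877 mod 256 = 109; odd-index sum = 792 mod 256 = 24 → 6d 18.

6d18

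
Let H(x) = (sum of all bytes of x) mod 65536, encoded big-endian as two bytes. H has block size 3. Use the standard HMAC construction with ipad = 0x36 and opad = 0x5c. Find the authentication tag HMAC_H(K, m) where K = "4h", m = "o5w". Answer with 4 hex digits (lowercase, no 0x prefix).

01aa

Key "4h" = 34 68 is 2 bytes ≤ B = 3; zero-pad to 3 bytes: K' = 34 68 00.
K' ⊕ ipad = 02 5e 36.  K' ⊕ opad = 68 34 5c.
Inner input = (K'⊕ipad) ∥ m = 02 5e 36 ∥ 6f 35 77.
Inner hash: sum = 2+94+54+111+53+119 = 433 → 01 b1.
Outer input = (K'⊕opad) ∥ inner = 68 34 5c ∥ 01 b1.
Outer hash (tag): sum = 104+52+92+1+177 = 426 → 01 aa.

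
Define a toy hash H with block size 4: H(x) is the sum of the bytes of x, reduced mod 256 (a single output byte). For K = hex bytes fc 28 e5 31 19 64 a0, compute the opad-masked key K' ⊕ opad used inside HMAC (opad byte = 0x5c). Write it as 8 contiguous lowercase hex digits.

0b5c5c5c

Key hex bytes fc 28 e5 31 19 64 a0 is 7 bytes > B = 4, so hash it first: H(key) = 57, then zero-pad to 4 bytes: K' = 57 00 00 00.
XOR each byte with 0x5c: 57⊕5c=0b, 00⊕5c=5c, 00⊕5c=5c, 00⊕5c=5c.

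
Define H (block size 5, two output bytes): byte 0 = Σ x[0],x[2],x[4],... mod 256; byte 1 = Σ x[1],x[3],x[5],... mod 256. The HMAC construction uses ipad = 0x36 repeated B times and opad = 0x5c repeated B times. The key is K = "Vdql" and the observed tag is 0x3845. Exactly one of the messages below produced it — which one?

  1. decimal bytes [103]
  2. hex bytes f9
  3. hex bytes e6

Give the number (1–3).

2

Key "Vdql" = 56 64 71 6c is 4 bytes ≤ B = 5; zero-pad to 5 bytes: K' = 56 64 71 6c 00.
K' ⊕ ipad = 60 52 47 5a 36; K' ⊕ opad = 0a 38 2d 30 5c.
m1: inner = H(60 52 47 5a 36 67) = dd 13; tag = H(0a 38 2d 30 5c dd 13) = a645
m2: inner = H(60 52 47 5a 36 f9) = dd a5; tag = H(0a 38 2d 30 5c dd a5) = 3845 ← matches
m3: inner = H(60 52 47 5a 36 e6) = dd 92; tag = H(0a 38 2d 30 5c dd 92) = 2545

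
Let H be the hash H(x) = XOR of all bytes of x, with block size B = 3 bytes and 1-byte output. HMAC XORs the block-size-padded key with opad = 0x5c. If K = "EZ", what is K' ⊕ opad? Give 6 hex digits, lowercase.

19065c

Key "EZ" = 45 5a is 2 bytes ≤ B = 3; zero-pad to 3 bytes: K' = 45 5a 00.
XOR each byte with 0x5c: 45⊕5c=19, 5a⊕5c=06, 00⊕5c=5c.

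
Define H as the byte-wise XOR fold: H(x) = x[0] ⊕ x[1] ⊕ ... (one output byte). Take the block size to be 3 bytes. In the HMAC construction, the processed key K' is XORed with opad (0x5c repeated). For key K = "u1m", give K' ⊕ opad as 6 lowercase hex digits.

296d31

Key "u1m" = 75 31 6d is exactly B = 3 bytes: K' = 75 31 6d.
XOR each byte with 0x5c: 75⊕5c=29, 31⊕5c=6d, 6d⊕5c=31.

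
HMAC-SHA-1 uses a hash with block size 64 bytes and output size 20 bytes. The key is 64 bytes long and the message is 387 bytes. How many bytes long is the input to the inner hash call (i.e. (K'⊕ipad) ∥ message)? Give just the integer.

451

Key is 64 ≤ 64 bytes, zero-padded: |K'| = 64.
Inner input = (K'⊕ipad) ∥ m → 64 + 387 = 451 bytes.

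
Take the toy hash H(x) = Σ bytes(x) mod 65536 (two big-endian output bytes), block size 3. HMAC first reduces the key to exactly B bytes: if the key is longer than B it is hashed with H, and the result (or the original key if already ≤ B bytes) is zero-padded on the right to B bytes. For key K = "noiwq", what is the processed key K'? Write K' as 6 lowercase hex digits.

|K| = 5 > B = 3, so first hash the key.
H(K): sum = 110+111+105+119+113 = 558 → 02 2e.
Zero-pad H(K) = 02 2e to 3 bytes: K' = 02 2e 00.

022e00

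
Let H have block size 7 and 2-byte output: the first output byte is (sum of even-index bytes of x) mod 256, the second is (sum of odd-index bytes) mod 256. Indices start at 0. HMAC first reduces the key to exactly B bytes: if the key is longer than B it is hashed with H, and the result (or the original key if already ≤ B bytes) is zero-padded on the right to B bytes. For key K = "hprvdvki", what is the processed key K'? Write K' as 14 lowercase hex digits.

|K| = 8 > B = 7, so first hash the key.
H(K): even-index sum = 425 mod 256 = 169; odd-index sum = 453 mod 256 = 197 → a9 c5.
Zero-pad H(K) = a9 c5 to 7 bytes: K' = a9 c5 00 00 00 00 00.

a9c50000000000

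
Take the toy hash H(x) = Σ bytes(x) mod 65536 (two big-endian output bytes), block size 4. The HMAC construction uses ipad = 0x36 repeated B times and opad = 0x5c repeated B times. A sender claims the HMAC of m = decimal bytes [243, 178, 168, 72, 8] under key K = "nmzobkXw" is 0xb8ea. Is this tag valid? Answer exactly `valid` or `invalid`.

Key "nmzobkXw" = 6e 6d 7a 6f 62 6b 58 77 is 8 bytes > B = 4, so hash it first: H(key) = 03 60, then zero-pad to 4 bytes: K' = 03 60 00 00.
K' ⊕ ipad = 35 56 36 36; K' ⊕ opad = 5f 3c 5c 5c.
Inner hash: sum = 53+86+54+54+243+178+168+72+8 = 916 → 03 94.
Outer hash (recomputed tag): sum = 95+60+92+92+3+148 = 490 → 01 ea.
Recomputed tag = 01ea; claimed = b8ea → mismatch.

invalid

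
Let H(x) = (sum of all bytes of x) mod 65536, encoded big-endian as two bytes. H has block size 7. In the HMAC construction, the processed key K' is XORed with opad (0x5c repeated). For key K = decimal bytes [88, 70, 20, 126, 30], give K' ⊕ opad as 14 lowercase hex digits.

041a4822425c5c

Key decimal bytes [88, 70, 20, 126, 30] = 58 46 14 7e 1e is 5 bytes ≤ B = 7; zero-pad to 7 bytes: K' = 58 46 14 7e 1e 00 00.
XOR each byte with 0x5c: 58⊕5c=04, 46⊕5c=1a, 14⊕5c=48, 7e⊕5c=22, 1e⊕5c=42, 00⊕5c=5c, 00⊕5c=5c.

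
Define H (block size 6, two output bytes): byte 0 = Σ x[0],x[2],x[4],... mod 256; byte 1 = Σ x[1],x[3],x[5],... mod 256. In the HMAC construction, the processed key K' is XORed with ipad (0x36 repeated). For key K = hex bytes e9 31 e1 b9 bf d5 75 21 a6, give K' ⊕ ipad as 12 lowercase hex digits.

92d636363636

Key hex bytes e9 31 e1 b9 bf d5 75 21 a6 is 9 bytes > B = 6, so hash it first: H(key) = a4 e0, then zero-pad to 6 bytes: K' = a4 e0 00 00 00 00.
XOR each byte with 0x36: a4⊕36=92, e0⊕36=d6, 00⊕36=36, 00⊕36=36, 00⊕36=36, 00⊕36=36.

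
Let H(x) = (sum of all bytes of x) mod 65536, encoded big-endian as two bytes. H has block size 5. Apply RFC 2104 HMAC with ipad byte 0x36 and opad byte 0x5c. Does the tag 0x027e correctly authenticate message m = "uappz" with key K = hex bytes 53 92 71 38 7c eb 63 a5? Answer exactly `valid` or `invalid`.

invalid

Key hex bytes 53 92 71 38 7c eb 63 a5 is 8 bytes > B = 5, so hash it first: H(key) = 03 fd, then zero-pad to 5 bytes: K' = 03 fd 00 00 00.
K' ⊕ ipad = 35 cb 36 36 36; K' ⊕ opad = 5f a1 5c 5c 5c.
Inner hash: sum = 53+203+54+54+54+117+97+112+112+122 = 978 → 03 d2.
Outer hash (recomputed tag): sum = 95+161+92+92+92+3+210 = 745 → 02 e9.
Recomputed tag = 02e9; claimed = 027e → mismatch.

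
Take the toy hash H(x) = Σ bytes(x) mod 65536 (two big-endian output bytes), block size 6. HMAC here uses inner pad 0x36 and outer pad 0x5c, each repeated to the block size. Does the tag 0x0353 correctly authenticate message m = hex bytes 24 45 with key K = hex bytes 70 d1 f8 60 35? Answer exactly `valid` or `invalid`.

valid

Key hex bytes 70 d1 f8 60 35 is 5 bytes ≤ B = 6; zero-pad to 6 bytes: K' = 70 d1 f8 60 35 00.
K' ⊕ ipad = 46 e7 ce 56 03 36; K' ⊕ opad = 2c 8d a4 3c 69 5c.
Inner hash: sum = 70+231+206+86+3+54+36+69 = 755 → 02 f3.
Outer hash (recomputed tag): sum = 44+141+164+60+105+92+2+243 = 851 → 03 53.
Recomputed tag = 0353; claimed = 0353 → match.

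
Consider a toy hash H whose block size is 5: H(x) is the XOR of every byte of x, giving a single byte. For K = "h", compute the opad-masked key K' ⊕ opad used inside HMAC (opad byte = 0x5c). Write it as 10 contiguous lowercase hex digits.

345c5c5c5c

Key "h" = 68 is 1 byte ≤ B = 5; zero-pad to 5 bytes: K' = 68 00 00 00 00.
XOR each byte with 0x5c: 68⊕5c=34, 00⊕5c=5c, 00⊕5c=5c, 00⊕5c=5c, 00⊕5c=5c.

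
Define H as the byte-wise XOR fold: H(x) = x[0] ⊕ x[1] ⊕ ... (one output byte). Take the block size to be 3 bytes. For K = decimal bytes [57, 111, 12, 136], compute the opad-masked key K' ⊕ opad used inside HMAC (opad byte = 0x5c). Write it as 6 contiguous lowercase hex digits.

Key decimal bytes [57, 111, 12, 136] = 39 6f 0c 88 is 4 bytes > B = 3, so hash it first: H(key) = d2, then zero-pad to 3 bytes: K' = d2 00 00.
XOR each byte with 0x5c: d2⊕5c=8e, 00⊕5c=5c, 00⊕5c=5c.

8e5c5c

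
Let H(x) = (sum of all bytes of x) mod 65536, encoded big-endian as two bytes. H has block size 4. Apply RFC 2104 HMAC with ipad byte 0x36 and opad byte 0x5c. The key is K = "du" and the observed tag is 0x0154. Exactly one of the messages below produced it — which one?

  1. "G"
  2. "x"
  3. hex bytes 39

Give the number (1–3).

3

Key "du" = 64 75 is 2 bytes ≤ B = 4; zero-pad to 4 bytes: K' = 64 75 00 00.
K' ⊕ ipad = 52 43 36 36; K' ⊕ opad = 38 29 5c 5c.
m1: inner = H(52 43 36 36 47) = 01 48; tag = H(38 29 5c 5c 01 48) = 0162
m2: inner = H(52 43 36 36 78) = 01 79; tag = H(38 29 5c 5c 01 79) = 0193
m3: inner = H(52 43 36 36 39) = 01 3a; tag = H(38 29 5c 5c 01 3a) = 0154 ← matches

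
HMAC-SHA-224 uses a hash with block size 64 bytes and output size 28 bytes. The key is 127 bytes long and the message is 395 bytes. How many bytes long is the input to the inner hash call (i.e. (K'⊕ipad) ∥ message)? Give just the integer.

Key is 127 > 64 bytes, so it is hashed to 28 bytes then zero-padded to 64: |K'| = 64.
Inner input = (K'⊕ipad) ∥ m → 64 + 395 = 459 bytes.

459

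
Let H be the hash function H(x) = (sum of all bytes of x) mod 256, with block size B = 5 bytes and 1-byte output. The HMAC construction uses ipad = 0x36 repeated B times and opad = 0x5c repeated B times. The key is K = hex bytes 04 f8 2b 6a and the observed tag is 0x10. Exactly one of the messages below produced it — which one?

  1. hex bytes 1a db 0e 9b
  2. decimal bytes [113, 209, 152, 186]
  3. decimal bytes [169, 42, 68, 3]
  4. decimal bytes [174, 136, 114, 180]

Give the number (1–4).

4

Key hex bytes 04 f8 2b 6a is 4 bytes ≤ B = 5; zero-pad to 5 bytes: K' = 04 f8 2b 6a 00.
K' ⊕ ipad = 32 ce 1d 5c 36; K' ⊕ opad = 58 a4 77 36 5c.
m1: inner = H(32 ce 1d 5c 36 1a db 0e 9b) = 4d; tag = H(58 a4 77 36 5c 4d) = 52
m2: inner = H(32 ce 1d 5c 36 71 d1 98 ba) = 43; tag = H(58 a4 77 36 5c 43) = 48
m3: inner = H(32 ce 1d 5c 36 a9 2a 44 03) = c9; tag = H(58 a4 77 36 5c c9) = ce
m4: inner = H(32 ce 1d 5c 36 ae 88 72 b4) = 0b; tag = H(58 a4 77 36 5c 0b) = 10 ← matches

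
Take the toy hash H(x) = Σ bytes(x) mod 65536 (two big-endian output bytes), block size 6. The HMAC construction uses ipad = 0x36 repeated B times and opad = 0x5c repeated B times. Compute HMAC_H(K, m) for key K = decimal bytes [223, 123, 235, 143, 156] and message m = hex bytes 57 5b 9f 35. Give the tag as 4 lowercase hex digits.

Key decimal bytes [223, 123, 235, 143, 156] = df 7b eb 8f 9c is 5 bytes ≤ B = 6; zero-pad to 6 bytes: K' = df 7b eb 8f 9c 00.
K' ⊕ ipad = e9 4d dd b9 aa 36.  K' ⊕ opad = 83 27 b7 d3 c0 5c.
Inner input = (K'⊕ipad) ∥ m = e9 4d dd b9 aa 36 ∥ 57 5b 9f 35.
Inner hash: sum = 233+77+221+185+170+54+87+91+159+53 = 1330 → 05 32.
Outer input = (K'⊕opad) ∥ inner = 83 27 b7 d3 c0 5c ∥ 05 32.
Outer hash (tag): sum = 131+39+183+211+192+92+5+50 = 903 → 03 87.

0387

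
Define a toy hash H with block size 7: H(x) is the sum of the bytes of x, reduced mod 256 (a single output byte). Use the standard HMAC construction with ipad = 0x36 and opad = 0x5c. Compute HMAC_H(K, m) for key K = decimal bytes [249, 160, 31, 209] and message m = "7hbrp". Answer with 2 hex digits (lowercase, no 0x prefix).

Key decimal bytes [249, 160, 31, 209] = f9 a0 1f d1 is 4 bytes ≤ B = 7; zero-pad to 7 bytes: K' = f9 a0 1f d1 00 00 00.
K' ⊕ ipad = cf 96 29 e7 36 36 36.  K' ⊕ opad = a5 fc 43 8d 5c 5c 5c.
Inner input = (K'⊕ipad) ∥ m = cf 96 29 e7 36 36 36 ∥ 37 68 62 72 70.
Inner hash: sum = 207+150+41+231+54+54+54+55+104+98+114+112 = 1274; mod 256 = 250 → fa.
Outer input = (K'⊕opad) ∥ inner = a5 fc 43 8d 5c 5c 5c ∥ fa.
Outer hash (tag): sum = 165+252+67+141+92+92+92+250 = 1151; mod 256 = 127 → 7f.

7f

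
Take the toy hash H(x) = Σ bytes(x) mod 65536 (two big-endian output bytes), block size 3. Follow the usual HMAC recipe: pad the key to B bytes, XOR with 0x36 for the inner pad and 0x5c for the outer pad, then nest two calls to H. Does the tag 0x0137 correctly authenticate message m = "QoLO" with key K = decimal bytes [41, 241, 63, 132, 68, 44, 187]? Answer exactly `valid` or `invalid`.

invalid

Key decimal bytes [41, 241, 63, 132, 68, 44, 187] = 29 f1 3f 84 44 2c bb is 7 bytes > B = 3, so hash it first: H(key) = 03 08, then zero-pad to 3 bytes: K' = 03 08 00.
K' ⊕ ipad = 35 3e 36; K' ⊕ opad = 5f 54 5c.
Inner hash: sum = 53+62+54+81+111+76+79 = 516 → 02 04.
Outer hash (recomputed tag): sum = 95+84+92+2+4 = 277 → 01 15.
Recomputed tag = 0115; claimed = 0137 → mismatch.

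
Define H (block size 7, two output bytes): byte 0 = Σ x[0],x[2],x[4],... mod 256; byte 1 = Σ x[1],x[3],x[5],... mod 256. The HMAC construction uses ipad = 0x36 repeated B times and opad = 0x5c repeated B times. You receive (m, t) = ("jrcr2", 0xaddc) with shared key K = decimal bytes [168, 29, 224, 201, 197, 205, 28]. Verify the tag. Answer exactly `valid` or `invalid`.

valid

Key decimal bytes [168, 29, 224, 201, 197, 205, 28] = a8 1d e0 c9 c5 cd 1c is exactly B = 7 bytes: K' = a8 1d e0 c9 c5 cd 1c.
K' ⊕ ipad = 9e 2b d6 ff f3 fb 2a; K' ⊕ opad = f4 41 bc 95 99 91 40.
Inner hash: even-index sum = 885 mod 256 = 117; odd-index sum = 804 mod 256 = 36 → 75 24.
Outer hash (recomputed tag): even-index sum = 685 mod 256 = 173; odd-index sum = 476 mod 256 = 220 → ad dc.
Recomputed tag = addc; claimed = addc → match.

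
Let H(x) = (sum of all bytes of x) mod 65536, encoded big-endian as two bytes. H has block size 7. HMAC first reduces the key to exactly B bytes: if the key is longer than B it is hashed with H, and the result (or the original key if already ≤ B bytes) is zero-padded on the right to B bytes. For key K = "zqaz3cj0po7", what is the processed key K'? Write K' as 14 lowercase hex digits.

040c0000000000

|K| = 11 > B = 7, so first hash the key.
H(K): sum = 122+113+97+122+51+99+106+48+112+111+55 = 1036 → 04 0c.
Zero-pad H(K) = 04 0c to 7 bytes: K' = 04 0c 00 00 00 00 00.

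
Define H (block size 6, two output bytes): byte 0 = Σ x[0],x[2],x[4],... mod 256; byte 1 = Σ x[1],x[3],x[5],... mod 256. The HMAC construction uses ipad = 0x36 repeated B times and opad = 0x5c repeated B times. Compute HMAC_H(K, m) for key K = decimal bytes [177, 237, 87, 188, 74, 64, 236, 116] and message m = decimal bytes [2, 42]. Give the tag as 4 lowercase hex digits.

Key decimal bytes [177, 237, 87, 188, 74, 64, 236, 116] = b1 ed 57 bc 4a 40 ec 74 is 8 bytes > B = 6, so hash it first: H(key) = 3e 5d, then zero-pad to 6 bytes: K' = 3e 5d 00 00 00 00.
K' ⊕ ipad = 08 6b 36 36 36 36.  K' ⊕ opad = 62 01 5c 5c 5c 5c.
Inner input = (K'⊕ipad) ∥ m = 08 6b 36 36 36 36 ∥ 02 2a.
Inner hash: even-index sum = 118 mod 256 = 118; odd-index sum = 257 mod 256 = 1 → 76 01.
Outer input = (K'⊕opad) ∥ inner = 62 01 5c 5c 5c 5c ∥ 76 01.
Outer hash (tag): even-index sum = 400 mod 256 = 144; odd-index sum = 186 mod 256 = 186 → 90 ba.

90ba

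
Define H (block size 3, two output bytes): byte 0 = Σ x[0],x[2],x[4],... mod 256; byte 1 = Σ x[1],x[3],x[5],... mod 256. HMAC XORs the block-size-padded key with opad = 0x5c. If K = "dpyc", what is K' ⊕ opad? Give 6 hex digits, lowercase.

Key "dpyc" = 64 70 79 63 is 4 bytes > B = 3, so hash it first: H(key) = dd d3, then zero-pad to 3 bytes: K' = dd d3 00.
XOR each byte with 0x5c: dd⊕5c=81, d3⊕5c=8f, 00⊕5c=5c.

818f5c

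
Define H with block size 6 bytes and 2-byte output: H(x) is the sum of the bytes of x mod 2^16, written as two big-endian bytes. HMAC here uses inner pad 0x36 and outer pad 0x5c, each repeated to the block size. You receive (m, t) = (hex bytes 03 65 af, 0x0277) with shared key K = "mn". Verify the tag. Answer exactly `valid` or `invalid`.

valid

Key "mn" = 6d 6e is 2 bytes ≤ B = 6; zero-pad to 6 bytes: K' = 6d 6e 00 00 00 00.
K' ⊕ ipad = 5b 58 36 36 36 36; K' ⊕ opad = 31 32 5c 5c 5c 5c.
Inner hash: sum = 91+88+54+54+54+54+3+101+175 = 674 → 02 a2.
Outer hash (recomputed tag): sum = 49+50+92+92+92+92+2+162 = 631 → 02 77.
Recomputed tag = 0277; claimed = 0277 → match.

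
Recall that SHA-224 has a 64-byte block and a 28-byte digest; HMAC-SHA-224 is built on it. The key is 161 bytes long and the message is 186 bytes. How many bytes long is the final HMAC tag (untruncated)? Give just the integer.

The tag is one SHA-224 digest: 28 bytes.

28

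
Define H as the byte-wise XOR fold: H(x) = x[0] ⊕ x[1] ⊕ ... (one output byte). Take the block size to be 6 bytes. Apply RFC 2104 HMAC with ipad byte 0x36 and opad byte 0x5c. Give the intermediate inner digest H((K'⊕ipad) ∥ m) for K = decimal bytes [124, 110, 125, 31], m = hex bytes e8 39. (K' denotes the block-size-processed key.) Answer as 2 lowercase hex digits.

Key decimal bytes [124, 110, 125, 31] = 7c 6e 7d 1f is 4 bytes ≤ B = 6; zero-pad to 6 bytes: K' = 7c 6e 7d 1f 00 00.
K' ⊕ ipad = 4a 58 4b 29 36 36.
Inner input = 4a 58 4b 29 36 36 ∥ e8 39.
Inner hash: XOR 4a⊕58⊕4b⊕29⊕36⊕36⊕e8⊕39 = a1.

a1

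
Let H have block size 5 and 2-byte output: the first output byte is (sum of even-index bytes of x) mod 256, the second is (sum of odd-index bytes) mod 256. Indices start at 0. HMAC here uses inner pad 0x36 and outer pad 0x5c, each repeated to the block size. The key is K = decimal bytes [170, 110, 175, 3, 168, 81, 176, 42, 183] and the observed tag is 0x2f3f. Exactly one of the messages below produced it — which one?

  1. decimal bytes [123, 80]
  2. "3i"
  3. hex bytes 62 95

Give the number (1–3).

Key decimal bytes [170, 110, 175, 3, 168, 81, 176, 42, 183] = aa 6e af 03 a8 51 b0 2a b7 is 9 bytes > B = 5, so hash it first: H(key) = 68 ec, then zero-pad to 5 bytes: K' = 68 ec 00 00 00.
K' ⊕ ipad = 5e da 36 36 36; K' ⊕ opad = 34 b0 5c 5c 5c.
m1: inner = H(5e da 36 36 36 7b 50) = 1a 8b; tag = H(34 b0 5c 5c 5c 1a 8b) = 7726
m2: inner = H(5e da 36 36 36 33 69) = 33 43; tag = H(34 b0 5c 5c 5c 33 43) = 2f3f ← matches
m3: inner = H(5e da 36 36 36 62 95) = 5f 72; tag = H(34 b0 5c 5c 5c 5f 72) = 5e6b

2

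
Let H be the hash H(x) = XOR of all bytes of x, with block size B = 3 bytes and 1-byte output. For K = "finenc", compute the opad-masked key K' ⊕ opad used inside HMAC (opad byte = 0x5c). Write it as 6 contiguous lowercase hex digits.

555c5c

Key "finenc" = 66 69 6e 65 6e 63 is 6 bytes > B = 3, so hash it first: H(key) = 09, then zero-pad to 3 bytes: K' = 09 00 00.
XOR each byte with 0x5c: 09⊕5c=55, 00⊕5c=5c, 00⊕5c=5c.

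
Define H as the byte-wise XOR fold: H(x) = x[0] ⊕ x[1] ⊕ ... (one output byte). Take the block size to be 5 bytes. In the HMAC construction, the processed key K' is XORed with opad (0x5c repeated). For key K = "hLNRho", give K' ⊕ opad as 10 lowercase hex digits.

Key "hLNRho" = 68 4c 4e 52 68 6f is 6 bytes > B = 5, so hash it first: H(key) = 3f, then zero-pad to 5 bytes: K' = 3f 00 00 00 00.
XOR each byte with 0x5c: 3f⊕5c=63, 00⊕5c=5c, 00⊕5c=5c, 00⊕5c=5c, 00⊕5c=5c.

635c5c5c5c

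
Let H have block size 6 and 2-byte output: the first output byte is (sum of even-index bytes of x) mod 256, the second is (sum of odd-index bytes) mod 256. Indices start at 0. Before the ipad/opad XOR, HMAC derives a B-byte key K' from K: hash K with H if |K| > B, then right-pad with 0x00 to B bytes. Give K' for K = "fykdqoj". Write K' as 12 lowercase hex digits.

|K| = 7 > B = 6, so first hash the key.
H(K): even-index sum = 428 mod 256 = 172; odd-index sum = 332 mod 256 = 76 → ac 4c.
Zero-pad H(K) = ac 4c to 6 bytes: K' = ac 4c 00 00 00 00.

ac4c00000000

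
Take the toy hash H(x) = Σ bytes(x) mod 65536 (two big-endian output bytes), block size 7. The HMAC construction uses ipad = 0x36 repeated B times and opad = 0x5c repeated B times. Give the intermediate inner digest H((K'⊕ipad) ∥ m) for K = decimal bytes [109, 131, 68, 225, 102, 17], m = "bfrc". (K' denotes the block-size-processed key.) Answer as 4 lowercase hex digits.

Key decimal bytes [109, 131, 68, 225, 102, 17] = 6d 83 44 e1 66 11 is 6 bytes ≤ B = 7; zero-pad to 7 bytes: K' = 6d 83 44 e1 66 11 00.
K' ⊕ ipad = 5b b5 72 d7 50 27 36.
Inner input = 5b b5 72 d7 50 27 36 ∥ 62 66 72 63.
Inner hash: sum = 91+181+114+215+80+39+54+98+102+114+99 = 1187 → 04 a3.

04a3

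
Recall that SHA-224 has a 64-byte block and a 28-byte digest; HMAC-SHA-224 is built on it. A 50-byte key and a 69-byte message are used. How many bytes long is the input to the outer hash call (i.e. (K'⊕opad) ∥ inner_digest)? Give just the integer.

92

Key is 50 ≤ 64 bytes, zero-padded: |K'| = 64.
Outer input = (K'⊕opad) ∥ H(inner) → 64 + 28 = 92 bytes.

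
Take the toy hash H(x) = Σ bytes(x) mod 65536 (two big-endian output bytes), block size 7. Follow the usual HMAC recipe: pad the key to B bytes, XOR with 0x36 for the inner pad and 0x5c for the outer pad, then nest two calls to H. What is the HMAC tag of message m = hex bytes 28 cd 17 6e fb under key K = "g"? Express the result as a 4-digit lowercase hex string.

Key "g" = 67 is 1 byte ≤ B = 7; zero-pad to 7 bytes: K' = 67 00 00 00 00 00 00.
K' ⊕ ipad = 51 36 36 36 36 36 36.  K' ⊕ opad = 3b 5c 5c 5c 5c 5c 5c.
Inner input = (K'⊕ipad) ∥ m = 51 36 36 36 36 36 36 ∥ 28 cd 17 6e fb.
Inner hash: sum = 81+54+54+54+54+54+54+40+205+23+110+251 = 1034 → 04 0a.
Outer input = (K'⊕opad) ∥ inner = 3b 5c 5c 5c 5c 5c 5c ∥ 04 0a.
Outer hash (tag): sum = 59+92+92+92+92+92+92+4+10 = 625 → 02 71.

0271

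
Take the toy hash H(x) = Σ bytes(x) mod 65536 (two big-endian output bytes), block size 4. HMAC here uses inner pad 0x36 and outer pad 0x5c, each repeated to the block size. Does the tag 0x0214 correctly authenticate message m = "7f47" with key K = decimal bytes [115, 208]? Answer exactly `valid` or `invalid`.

valid

Key decimal bytes [115, 208] = 73 d0 is 2 bytes ≤ B = 4; zero-pad to 4 bytes: K' = 73 d0 00 00.
K' ⊕ ipad = 45 e6 36 36; K' ⊕ opad = 2f 8c 5c 5c.
Inner hash: sum = 69+230+54+54+55+102+52+55 = 671 → 02 9f.
Outer hash (recomputed tag): sum = 47+140+92+92+2+159 = 532 → 02 14.
Recomputed tag = 0214; claimed = 0214 → match.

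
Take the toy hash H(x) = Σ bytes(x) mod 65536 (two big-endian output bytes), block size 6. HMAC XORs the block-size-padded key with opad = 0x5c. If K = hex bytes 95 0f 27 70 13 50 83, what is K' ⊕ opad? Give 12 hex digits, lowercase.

5e7d5c5c5c5c

Key hex bytes 95 0f 27 70 13 50 83 is 7 bytes > B = 6, so hash it first: H(key) = 02 21, then zero-pad to 6 bytes: K' = 02 21 00 00 00 00.
XOR each byte with 0x5c: 02⊕5c=5e, 21⊕5c=7d, 00⊕5c=5c, 00⊕5c=5c, 00⊕5c=5c, 00⊕5c=5c.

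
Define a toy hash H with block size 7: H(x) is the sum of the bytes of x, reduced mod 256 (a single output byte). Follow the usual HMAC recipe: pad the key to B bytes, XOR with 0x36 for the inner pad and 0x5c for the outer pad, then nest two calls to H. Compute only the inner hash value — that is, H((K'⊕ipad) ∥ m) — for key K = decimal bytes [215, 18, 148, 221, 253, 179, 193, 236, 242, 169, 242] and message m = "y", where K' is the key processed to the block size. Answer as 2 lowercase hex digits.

Key decimal bytes [215, 18, 148, 221, 253, 179, 193, 236, 242, 169, 242] = d7 12 94 dd fd b3 c1 ec f2 a9 f2 is 11 bytes > B = 7, so hash it first: H(key) = 44, then zero-pad to 7 bytes: K' = 44 00 00 00 00 00 00.
K' ⊕ ipad = 72 36 36 36 36 36 36.
Inner input = 72 36 36 36 36 36 36 ∥ 79.
Inner hash: sum = 114+54+54+54+54+54+54+121 = 559; mod 256 = 47 → 2f.

2f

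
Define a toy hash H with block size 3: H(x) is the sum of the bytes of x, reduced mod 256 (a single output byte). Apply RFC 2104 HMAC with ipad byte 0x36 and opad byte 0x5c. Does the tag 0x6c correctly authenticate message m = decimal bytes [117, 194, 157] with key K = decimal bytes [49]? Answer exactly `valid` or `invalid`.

Key decimal bytes [49] = 31 is 1 byte ≤ B = 3; zero-pad to 3 bytes: K' = 31 00 00.
K' ⊕ ipad = 07 36 36; K' ⊕ opad = 6d 5c 5c.
Inner hash: sum = 7+54+54+117+194+157 = 583; mod 256 = 71 → 47.
Outer hash (recomputed tag): sum = 109+92+92+71 = 364; mod 256 = 108 → 6c.
Recomputed tag = 6c; claimed = 6c → match.

valid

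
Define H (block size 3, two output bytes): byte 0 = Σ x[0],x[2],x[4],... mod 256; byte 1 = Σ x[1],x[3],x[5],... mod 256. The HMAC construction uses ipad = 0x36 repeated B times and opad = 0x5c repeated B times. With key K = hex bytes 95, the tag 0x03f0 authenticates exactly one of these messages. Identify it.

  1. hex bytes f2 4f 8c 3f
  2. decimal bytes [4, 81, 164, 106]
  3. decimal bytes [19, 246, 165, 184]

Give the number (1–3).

2

Key hex bytes 95 is 1 byte ≤ B = 3; zero-pad to 3 bytes: K' = 95 00 00.
K' ⊕ ipad = a3 36 36; K' ⊕ opad = c9 5c 5c.
m1: inner = H(a3 36 36 f2 4f 8c 3f) = 67 b4; tag = H(c9 5c 5c 67 b4) = d9c3
m2: inner = H(a3 36 36 04 51 a4 6a) = 94 de; tag = H(c9 5c 5c 94 de) = 03f0 ← matches
m3: inner = H(a3 36 36 13 f6 a5 b8) = 87 ee; tag = H(c9 5c 5c 87 ee) = 13e3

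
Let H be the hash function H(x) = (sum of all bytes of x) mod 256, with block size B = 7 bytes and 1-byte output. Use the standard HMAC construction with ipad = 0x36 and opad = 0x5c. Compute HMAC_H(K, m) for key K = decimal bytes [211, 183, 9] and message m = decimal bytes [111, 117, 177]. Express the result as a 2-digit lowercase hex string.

Key decimal bytes [211, 183, 9] = d3 b7 09 is 3 bytes ≤ B = 7; zero-pad to 7 bytes: K' = d3 b7 09 00 00 00 00.
K' ⊕ ipad = e5 81 3f 36 36 36 36.  K' ⊕ opad = 8f eb 55 5c 5c 5c 5c.
Inner input = (K'⊕ipad) ∥ m = e5 81 3f 36 36 36 36 ∥ 6f 75 b1.
Inner hash: sum = 229+129+63+54+54+54+54+111+117+177 = 1042; mod 256 = 18 → 12.
Outer input = (K'⊕opad) ∥ inner = 8f eb 55 5c 5c 5c 5c ∥ 12.
Outer hash (tag): sum = 143+235+85+92+92+92+92+18 = 849; mod 256 = 81 → 51.

51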